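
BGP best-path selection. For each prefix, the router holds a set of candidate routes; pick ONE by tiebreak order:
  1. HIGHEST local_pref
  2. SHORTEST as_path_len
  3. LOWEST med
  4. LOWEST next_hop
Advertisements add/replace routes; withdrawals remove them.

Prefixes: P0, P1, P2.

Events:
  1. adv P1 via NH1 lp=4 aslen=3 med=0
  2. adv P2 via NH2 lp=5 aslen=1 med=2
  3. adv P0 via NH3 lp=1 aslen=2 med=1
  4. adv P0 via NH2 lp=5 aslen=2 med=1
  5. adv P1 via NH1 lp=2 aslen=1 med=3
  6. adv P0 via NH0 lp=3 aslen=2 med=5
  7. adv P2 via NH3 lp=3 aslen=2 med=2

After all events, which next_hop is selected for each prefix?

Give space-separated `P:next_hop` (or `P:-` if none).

Answer: P0:NH2 P1:NH1 P2:NH2

Derivation:
Op 1: best P0=- P1=NH1 P2=-
Op 2: best P0=- P1=NH1 P2=NH2
Op 3: best P0=NH3 P1=NH1 P2=NH2
Op 4: best P0=NH2 P1=NH1 P2=NH2
Op 5: best P0=NH2 P1=NH1 P2=NH2
Op 6: best P0=NH2 P1=NH1 P2=NH2
Op 7: best P0=NH2 P1=NH1 P2=NH2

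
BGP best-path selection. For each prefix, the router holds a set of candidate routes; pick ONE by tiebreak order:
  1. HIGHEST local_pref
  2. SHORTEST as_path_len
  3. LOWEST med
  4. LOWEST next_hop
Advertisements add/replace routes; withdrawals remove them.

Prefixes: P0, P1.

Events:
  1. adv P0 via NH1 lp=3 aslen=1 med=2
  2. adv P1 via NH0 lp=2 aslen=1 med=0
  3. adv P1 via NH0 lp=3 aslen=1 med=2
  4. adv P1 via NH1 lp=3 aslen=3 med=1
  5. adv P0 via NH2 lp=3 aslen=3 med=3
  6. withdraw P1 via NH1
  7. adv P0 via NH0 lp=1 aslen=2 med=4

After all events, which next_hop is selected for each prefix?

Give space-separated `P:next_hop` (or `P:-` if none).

Answer: P0:NH1 P1:NH0

Derivation:
Op 1: best P0=NH1 P1=-
Op 2: best P0=NH1 P1=NH0
Op 3: best P0=NH1 P1=NH0
Op 4: best P0=NH1 P1=NH0
Op 5: best P0=NH1 P1=NH0
Op 6: best P0=NH1 P1=NH0
Op 7: best P0=NH1 P1=NH0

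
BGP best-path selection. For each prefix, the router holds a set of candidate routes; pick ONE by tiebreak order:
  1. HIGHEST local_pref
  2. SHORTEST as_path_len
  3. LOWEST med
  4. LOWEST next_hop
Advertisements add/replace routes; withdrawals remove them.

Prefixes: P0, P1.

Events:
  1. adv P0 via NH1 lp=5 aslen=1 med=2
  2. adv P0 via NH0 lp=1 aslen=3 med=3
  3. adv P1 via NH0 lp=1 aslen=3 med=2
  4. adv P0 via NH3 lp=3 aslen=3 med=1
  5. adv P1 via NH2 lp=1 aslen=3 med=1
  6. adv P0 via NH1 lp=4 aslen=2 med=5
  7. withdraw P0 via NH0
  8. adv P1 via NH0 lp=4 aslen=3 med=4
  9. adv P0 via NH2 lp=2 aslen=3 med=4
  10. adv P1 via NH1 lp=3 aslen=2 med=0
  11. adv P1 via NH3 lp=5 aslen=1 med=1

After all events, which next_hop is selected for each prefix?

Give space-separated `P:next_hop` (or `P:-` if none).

Answer: P0:NH1 P1:NH3

Derivation:
Op 1: best P0=NH1 P1=-
Op 2: best P0=NH1 P1=-
Op 3: best P0=NH1 P1=NH0
Op 4: best P0=NH1 P1=NH0
Op 5: best P0=NH1 P1=NH2
Op 6: best P0=NH1 P1=NH2
Op 7: best P0=NH1 P1=NH2
Op 8: best P0=NH1 P1=NH0
Op 9: best P0=NH1 P1=NH0
Op 10: best P0=NH1 P1=NH0
Op 11: best P0=NH1 P1=NH3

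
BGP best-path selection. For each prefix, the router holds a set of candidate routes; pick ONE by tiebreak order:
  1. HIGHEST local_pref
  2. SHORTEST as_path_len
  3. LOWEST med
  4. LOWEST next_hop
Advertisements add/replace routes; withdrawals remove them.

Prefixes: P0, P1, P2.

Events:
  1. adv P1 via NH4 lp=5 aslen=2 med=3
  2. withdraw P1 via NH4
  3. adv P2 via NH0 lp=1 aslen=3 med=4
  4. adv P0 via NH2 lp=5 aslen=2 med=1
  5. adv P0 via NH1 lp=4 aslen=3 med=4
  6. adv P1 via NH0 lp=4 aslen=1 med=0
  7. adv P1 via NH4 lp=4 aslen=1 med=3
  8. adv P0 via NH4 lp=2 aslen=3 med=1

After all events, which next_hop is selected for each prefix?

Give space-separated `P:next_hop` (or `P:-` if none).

Answer: P0:NH2 P1:NH0 P2:NH0

Derivation:
Op 1: best P0=- P1=NH4 P2=-
Op 2: best P0=- P1=- P2=-
Op 3: best P0=- P1=- P2=NH0
Op 4: best P0=NH2 P1=- P2=NH0
Op 5: best P0=NH2 P1=- P2=NH0
Op 6: best P0=NH2 P1=NH0 P2=NH0
Op 7: best P0=NH2 P1=NH0 P2=NH0
Op 8: best P0=NH2 P1=NH0 P2=NH0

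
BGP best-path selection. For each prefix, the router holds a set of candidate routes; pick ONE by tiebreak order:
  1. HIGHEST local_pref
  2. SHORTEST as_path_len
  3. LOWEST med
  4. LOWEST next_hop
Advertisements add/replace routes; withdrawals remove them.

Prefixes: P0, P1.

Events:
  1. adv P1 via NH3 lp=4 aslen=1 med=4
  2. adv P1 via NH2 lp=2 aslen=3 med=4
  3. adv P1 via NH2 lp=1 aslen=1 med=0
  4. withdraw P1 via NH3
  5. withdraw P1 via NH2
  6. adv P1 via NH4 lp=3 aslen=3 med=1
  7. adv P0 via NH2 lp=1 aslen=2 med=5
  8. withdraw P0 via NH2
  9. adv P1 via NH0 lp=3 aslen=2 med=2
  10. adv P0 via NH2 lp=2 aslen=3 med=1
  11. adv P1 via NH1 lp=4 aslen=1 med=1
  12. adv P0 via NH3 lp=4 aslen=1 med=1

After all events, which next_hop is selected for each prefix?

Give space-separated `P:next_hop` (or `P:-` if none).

Op 1: best P0=- P1=NH3
Op 2: best P0=- P1=NH3
Op 3: best P0=- P1=NH3
Op 4: best P0=- P1=NH2
Op 5: best P0=- P1=-
Op 6: best P0=- P1=NH4
Op 7: best P0=NH2 P1=NH4
Op 8: best P0=- P1=NH4
Op 9: best P0=- P1=NH0
Op 10: best P0=NH2 P1=NH0
Op 11: best P0=NH2 P1=NH1
Op 12: best P0=NH3 P1=NH1

Answer: P0:NH3 P1:NH1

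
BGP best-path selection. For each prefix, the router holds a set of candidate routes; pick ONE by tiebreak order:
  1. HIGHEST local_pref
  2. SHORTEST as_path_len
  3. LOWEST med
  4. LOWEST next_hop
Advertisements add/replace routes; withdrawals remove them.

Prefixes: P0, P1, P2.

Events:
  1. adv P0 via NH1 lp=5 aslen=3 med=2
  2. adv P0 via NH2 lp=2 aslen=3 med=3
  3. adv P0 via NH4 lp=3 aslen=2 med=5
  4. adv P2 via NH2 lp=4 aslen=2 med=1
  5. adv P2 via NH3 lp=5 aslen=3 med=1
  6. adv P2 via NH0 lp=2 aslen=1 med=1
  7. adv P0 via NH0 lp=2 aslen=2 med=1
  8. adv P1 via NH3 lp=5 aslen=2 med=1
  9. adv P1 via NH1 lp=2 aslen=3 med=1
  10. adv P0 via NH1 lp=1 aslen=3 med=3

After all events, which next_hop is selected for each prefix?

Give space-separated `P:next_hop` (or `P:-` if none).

Answer: P0:NH4 P1:NH3 P2:NH3

Derivation:
Op 1: best P0=NH1 P1=- P2=-
Op 2: best P0=NH1 P1=- P2=-
Op 3: best P0=NH1 P1=- P2=-
Op 4: best P0=NH1 P1=- P2=NH2
Op 5: best P0=NH1 P1=- P2=NH3
Op 6: best P0=NH1 P1=- P2=NH3
Op 7: best P0=NH1 P1=- P2=NH3
Op 8: best P0=NH1 P1=NH3 P2=NH3
Op 9: best P0=NH1 P1=NH3 P2=NH3
Op 10: best P0=NH4 P1=NH3 P2=NH3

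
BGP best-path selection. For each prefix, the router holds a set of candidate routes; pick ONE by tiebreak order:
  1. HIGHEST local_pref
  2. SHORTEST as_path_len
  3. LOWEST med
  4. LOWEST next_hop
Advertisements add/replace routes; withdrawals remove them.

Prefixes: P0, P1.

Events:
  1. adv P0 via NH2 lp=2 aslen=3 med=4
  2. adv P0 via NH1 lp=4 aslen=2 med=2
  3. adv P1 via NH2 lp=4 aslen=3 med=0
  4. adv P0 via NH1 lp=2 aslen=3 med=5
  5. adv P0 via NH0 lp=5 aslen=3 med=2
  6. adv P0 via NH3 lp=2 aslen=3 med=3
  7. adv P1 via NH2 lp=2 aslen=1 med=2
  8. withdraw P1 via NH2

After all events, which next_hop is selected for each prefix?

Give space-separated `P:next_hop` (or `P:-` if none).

Op 1: best P0=NH2 P1=-
Op 2: best P0=NH1 P1=-
Op 3: best P0=NH1 P1=NH2
Op 4: best P0=NH2 P1=NH2
Op 5: best P0=NH0 P1=NH2
Op 6: best P0=NH0 P1=NH2
Op 7: best P0=NH0 P1=NH2
Op 8: best P0=NH0 P1=-

Answer: P0:NH0 P1:-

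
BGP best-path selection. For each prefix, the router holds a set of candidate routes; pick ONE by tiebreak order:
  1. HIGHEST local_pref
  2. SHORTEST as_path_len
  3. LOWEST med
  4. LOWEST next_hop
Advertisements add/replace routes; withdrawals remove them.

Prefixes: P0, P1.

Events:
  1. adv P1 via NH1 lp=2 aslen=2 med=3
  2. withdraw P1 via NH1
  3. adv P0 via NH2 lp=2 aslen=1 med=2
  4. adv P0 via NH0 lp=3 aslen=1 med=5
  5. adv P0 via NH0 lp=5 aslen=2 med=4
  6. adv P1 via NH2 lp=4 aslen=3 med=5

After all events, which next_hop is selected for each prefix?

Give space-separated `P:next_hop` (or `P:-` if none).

Answer: P0:NH0 P1:NH2

Derivation:
Op 1: best P0=- P1=NH1
Op 2: best P0=- P1=-
Op 3: best P0=NH2 P1=-
Op 4: best P0=NH0 P1=-
Op 5: best P0=NH0 P1=-
Op 6: best P0=NH0 P1=NH2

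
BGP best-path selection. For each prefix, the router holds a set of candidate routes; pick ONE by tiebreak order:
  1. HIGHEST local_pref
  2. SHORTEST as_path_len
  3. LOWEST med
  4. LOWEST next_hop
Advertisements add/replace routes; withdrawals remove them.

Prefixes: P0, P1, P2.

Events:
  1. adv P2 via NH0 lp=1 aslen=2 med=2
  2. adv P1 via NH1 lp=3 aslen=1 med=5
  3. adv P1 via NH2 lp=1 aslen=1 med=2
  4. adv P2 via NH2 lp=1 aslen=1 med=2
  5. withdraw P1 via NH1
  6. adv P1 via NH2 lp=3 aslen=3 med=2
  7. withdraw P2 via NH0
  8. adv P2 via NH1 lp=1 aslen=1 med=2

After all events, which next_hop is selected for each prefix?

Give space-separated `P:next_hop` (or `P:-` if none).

Op 1: best P0=- P1=- P2=NH0
Op 2: best P0=- P1=NH1 P2=NH0
Op 3: best P0=- P1=NH1 P2=NH0
Op 4: best P0=- P1=NH1 P2=NH2
Op 5: best P0=- P1=NH2 P2=NH2
Op 6: best P0=- P1=NH2 P2=NH2
Op 7: best P0=- P1=NH2 P2=NH2
Op 8: best P0=- P1=NH2 P2=NH1

Answer: P0:- P1:NH2 P2:NH1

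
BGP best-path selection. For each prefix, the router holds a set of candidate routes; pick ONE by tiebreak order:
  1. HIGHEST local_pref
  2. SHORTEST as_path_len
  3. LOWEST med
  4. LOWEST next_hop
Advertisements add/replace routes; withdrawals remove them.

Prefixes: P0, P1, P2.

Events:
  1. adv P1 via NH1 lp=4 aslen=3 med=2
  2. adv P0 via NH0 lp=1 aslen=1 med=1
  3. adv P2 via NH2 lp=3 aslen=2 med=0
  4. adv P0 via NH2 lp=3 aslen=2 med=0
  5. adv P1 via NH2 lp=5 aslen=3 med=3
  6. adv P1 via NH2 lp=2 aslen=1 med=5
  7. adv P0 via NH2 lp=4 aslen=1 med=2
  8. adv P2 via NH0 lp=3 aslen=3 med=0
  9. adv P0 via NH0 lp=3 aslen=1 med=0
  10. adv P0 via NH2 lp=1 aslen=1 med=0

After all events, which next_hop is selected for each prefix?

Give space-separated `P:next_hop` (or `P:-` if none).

Answer: P0:NH0 P1:NH1 P2:NH2

Derivation:
Op 1: best P0=- P1=NH1 P2=-
Op 2: best P0=NH0 P1=NH1 P2=-
Op 3: best P0=NH0 P1=NH1 P2=NH2
Op 4: best P0=NH2 P1=NH1 P2=NH2
Op 5: best P0=NH2 P1=NH2 P2=NH2
Op 6: best P0=NH2 P1=NH1 P2=NH2
Op 7: best P0=NH2 P1=NH1 P2=NH2
Op 8: best P0=NH2 P1=NH1 P2=NH2
Op 9: best P0=NH2 P1=NH1 P2=NH2
Op 10: best P0=NH0 P1=NH1 P2=NH2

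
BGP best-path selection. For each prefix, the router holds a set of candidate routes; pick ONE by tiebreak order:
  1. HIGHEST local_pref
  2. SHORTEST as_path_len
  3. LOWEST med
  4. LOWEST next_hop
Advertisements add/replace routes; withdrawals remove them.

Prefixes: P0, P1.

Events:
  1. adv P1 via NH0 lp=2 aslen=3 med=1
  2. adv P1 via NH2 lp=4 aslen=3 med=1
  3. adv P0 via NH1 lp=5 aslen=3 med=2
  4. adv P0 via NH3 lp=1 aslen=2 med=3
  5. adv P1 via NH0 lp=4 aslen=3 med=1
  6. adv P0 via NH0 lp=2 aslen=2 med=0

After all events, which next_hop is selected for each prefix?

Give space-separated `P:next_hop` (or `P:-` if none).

Op 1: best P0=- P1=NH0
Op 2: best P0=- P1=NH2
Op 3: best P0=NH1 P1=NH2
Op 4: best P0=NH1 P1=NH2
Op 5: best P0=NH1 P1=NH0
Op 6: best P0=NH1 P1=NH0

Answer: P0:NH1 P1:NH0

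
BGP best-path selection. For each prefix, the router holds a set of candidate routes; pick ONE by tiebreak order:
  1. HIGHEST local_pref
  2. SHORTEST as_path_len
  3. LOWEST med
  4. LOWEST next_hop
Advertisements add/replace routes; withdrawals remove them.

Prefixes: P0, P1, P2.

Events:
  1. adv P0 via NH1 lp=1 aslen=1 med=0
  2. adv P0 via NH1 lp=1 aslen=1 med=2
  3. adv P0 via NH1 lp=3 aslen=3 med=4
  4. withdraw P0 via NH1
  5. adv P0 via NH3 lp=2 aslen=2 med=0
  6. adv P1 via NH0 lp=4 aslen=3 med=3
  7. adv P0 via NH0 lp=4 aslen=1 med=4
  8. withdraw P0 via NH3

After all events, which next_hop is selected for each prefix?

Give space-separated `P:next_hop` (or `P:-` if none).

Answer: P0:NH0 P1:NH0 P2:-

Derivation:
Op 1: best P0=NH1 P1=- P2=-
Op 2: best P0=NH1 P1=- P2=-
Op 3: best P0=NH1 P1=- P2=-
Op 4: best P0=- P1=- P2=-
Op 5: best P0=NH3 P1=- P2=-
Op 6: best P0=NH3 P1=NH0 P2=-
Op 7: best P0=NH0 P1=NH0 P2=-
Op 8: best P0=NH0 P1=NH0 P2=-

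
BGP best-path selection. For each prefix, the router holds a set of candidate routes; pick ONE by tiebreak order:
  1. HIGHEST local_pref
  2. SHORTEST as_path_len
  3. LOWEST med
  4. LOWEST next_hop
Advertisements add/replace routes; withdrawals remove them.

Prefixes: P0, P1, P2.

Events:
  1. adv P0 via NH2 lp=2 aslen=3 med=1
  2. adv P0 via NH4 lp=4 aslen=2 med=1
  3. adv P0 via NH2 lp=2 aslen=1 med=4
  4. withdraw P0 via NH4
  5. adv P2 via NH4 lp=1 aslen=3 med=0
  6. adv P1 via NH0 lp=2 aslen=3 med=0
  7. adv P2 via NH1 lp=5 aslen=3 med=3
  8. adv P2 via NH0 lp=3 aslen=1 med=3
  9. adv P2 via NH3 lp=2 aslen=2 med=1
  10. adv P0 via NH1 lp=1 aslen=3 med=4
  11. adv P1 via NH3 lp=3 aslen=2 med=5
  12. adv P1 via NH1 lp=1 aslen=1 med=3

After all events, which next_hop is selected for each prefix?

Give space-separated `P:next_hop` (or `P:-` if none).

Answer: P0:NH2 P1:NH3 P2:NH1

Derivation:
Op 1: best P0=NH2 P1=- P2=-
Op 2: best P0=NH4 P1=- P2=-
Op 3: best P0=NH4 P1=- P2=-
Op 4: best P0=NH2 P1=- P2=-
Op 5: best P0=NH2 P1=- P2=NH4
Op 6: best P0=NH2 P1=NH0 P2=NH4
Op 7: best P0=NH2 P1=NH0 P2=NH1
Op 8: best P0=NH2 P1=NH0 P2=NH1
Op 9: best P0=NH2 P1=NH0 P2=NH1
Op 10: best P0=NH2 P1=NH0 P2=NH1
Op 11: best P0=NH2 P1=NH3 P2=NH1
Op 12: best P0=NH2 P1=NH3 P2=NH1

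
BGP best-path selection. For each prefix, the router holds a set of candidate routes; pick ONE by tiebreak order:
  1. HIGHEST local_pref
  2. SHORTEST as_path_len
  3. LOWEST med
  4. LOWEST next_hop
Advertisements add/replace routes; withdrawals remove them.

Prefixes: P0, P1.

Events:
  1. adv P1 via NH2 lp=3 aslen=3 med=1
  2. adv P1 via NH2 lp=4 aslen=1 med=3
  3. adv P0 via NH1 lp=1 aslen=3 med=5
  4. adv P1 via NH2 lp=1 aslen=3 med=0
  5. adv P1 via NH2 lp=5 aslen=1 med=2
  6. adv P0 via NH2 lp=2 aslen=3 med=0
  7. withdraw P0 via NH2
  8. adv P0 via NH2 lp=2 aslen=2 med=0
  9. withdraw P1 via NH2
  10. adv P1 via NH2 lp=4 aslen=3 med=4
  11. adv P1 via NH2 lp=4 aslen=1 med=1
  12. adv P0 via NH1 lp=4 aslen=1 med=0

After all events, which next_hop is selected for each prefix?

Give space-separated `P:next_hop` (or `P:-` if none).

Op 1: best P0=- P1=NH2
Op 2: best P0=- P1=NH2
Op 3: best P0=NH1 P1=NH2
Op 4: best P0=NH1 P1=NH2
Op 5: best P0=NH1 P1=NH2
Op 6: best P0=NH2 P1=NH2
Op 7: best P0=NH1 P1=NH2
Op 8: best P0=NH2 P1=NH2
Op 9: best P0=NH2 P1=-
Op 10: best P0=NH2 P1=NH2
Op 11: best P0=NH2 P1=NH2
Op 12: best P0=NH1 P1=NH2

Answer: P0:NH1 P1:NH2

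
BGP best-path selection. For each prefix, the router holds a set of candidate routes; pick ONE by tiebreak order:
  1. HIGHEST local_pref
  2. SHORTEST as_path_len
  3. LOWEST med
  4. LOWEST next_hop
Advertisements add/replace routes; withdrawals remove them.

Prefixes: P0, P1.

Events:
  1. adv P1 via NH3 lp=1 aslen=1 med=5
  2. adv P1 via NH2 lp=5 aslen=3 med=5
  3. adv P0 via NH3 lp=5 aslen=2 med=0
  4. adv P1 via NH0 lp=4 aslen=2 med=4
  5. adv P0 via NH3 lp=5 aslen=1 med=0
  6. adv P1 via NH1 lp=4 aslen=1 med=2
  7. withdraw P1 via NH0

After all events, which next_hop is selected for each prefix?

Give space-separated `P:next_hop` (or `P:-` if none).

Op 1: best P0=- P1=NH3
Op 2: best P0=- P1=NH2
Op 3: best P0=NH3 P1=NH2
Op 4: best P0=NH3 P1=NH2
Op 5: best P0=NH3 P1=NH2
Op 6: best P0=NH3 P1=NH2
Op 7: best P0=NH3 P1=NH2

Answer: P0:NH3 P1:NH2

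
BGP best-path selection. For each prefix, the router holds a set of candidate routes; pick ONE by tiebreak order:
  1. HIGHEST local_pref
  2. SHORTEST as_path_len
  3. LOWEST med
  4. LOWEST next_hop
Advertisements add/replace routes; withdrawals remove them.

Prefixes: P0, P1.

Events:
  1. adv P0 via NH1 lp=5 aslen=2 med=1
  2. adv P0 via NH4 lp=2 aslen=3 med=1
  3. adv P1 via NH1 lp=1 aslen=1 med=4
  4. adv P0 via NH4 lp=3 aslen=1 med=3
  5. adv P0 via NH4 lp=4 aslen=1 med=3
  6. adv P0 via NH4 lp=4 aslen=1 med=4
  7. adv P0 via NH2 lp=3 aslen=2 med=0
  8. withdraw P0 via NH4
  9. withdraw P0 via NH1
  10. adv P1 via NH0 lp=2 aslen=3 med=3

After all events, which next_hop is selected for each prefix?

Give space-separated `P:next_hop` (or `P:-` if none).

Op 1: best P0=NH1 P1=-
Op 2: best P0=NH1 P1=-
Op 3: best P0=NH1 P1=NH1
Op 4: best P0=NH1 P1=NH1
Op 5: best P0=NH1 P1=NH1
Op 6: best P0=NH1 P1=NH1
Op 7: best P0=NH1 P1=NH1
Op 8: best P0=NH1 P1=NH1
Op 9: best P0=NH2 P1=NH1
Op 10: best P0=NH2 P1=NH0

Answer: P0:NH2 P1:NH0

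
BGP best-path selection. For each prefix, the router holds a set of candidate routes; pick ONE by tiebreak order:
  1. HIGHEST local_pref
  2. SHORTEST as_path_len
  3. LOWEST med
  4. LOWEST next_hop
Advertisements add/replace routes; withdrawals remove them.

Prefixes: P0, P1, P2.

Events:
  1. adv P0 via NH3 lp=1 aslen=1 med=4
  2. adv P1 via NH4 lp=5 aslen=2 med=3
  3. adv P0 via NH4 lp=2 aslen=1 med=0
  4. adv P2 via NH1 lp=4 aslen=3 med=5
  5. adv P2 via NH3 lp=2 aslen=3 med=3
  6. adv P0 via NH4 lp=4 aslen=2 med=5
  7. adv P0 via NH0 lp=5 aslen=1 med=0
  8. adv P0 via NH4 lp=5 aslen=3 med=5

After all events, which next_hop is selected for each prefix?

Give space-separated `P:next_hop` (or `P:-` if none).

Op 1: best P0=NH3 P1=- P2=-
Op 2: best P0=NH3 P1=NH4 P2=-
Op 3: best P0=NH4 P1=NH4 P2=-
Op 4: best P0=NH4 P1=NH4 P2=NH1
Op 5: best P0=NH4 P1=NH4 P2=NH1
Op 6: best P0=NH4 P1=NH4 P2=NH1
Op 7: best P0=NH0 P1=NH4 P2=NH1
Op 8: best P0=NH0 P1=NH4 P2=NH1

Answer: P0:NH0 P1:NH4 P2:NH1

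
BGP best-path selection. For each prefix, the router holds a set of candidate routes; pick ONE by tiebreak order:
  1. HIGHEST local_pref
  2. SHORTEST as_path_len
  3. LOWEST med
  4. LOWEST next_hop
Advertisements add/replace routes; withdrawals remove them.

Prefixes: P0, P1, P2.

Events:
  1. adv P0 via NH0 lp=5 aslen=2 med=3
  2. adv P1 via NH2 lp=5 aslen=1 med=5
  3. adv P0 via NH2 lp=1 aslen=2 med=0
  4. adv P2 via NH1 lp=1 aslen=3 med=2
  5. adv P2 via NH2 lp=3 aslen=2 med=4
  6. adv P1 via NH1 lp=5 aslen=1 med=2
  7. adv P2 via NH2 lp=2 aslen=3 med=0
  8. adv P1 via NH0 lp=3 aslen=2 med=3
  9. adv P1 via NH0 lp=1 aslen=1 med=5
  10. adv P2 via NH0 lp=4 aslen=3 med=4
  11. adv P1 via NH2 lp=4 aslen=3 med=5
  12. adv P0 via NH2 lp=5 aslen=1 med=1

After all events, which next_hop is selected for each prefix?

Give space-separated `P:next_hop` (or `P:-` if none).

Answer: P0:NH2 P1:NH1 P2:NH0

Derivation:
Op 1: best P0=NH0 P1=- P2=-
Op 2: best P0=NH0 P1=NH2 P2=-
Op 3: best P0=NH0 P1=NH2 P2=-
Op 4: best P0=NH0 P1=NH2 P2=NH1
Op 5: best P0=NH0 P1=NH2 P2=NH2
Op 6: best P0=NH0 P1=NH1 P2=NH2
Op 7: best P0=NH0 P1=NH1 P2=NH2
Op 8: best P0=NH0 P1=NH1 P2=NH2
Op 9: best P0=NH0 P1=NH1 P2=NH2
Op 10: best P0=NH0 P1=NH1 P2=NH0
Op 11: best P0=NH0 P1=NH1 P2=NH0
Op 12: best P0=NH2 P1=NH1 P2=NH0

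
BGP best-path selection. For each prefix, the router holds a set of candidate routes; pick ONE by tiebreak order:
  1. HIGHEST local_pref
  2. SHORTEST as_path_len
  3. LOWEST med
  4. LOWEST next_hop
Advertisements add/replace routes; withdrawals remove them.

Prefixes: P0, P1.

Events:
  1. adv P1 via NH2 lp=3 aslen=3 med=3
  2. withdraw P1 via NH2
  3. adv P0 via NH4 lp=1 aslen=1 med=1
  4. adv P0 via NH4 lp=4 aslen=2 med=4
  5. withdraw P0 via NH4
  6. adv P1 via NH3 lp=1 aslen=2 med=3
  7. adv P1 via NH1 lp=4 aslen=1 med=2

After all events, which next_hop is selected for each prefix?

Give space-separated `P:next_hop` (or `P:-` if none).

Op 1: best P0=- P1=NH2
Op 2: best P0=- P1=-
Op 3: best P0=NH4 P1=-
Op 4: best P0=NH4 P1=-
Op 5: best P0=- P1=-
Op 6: best P0=- P1=NH3
Op 7: best P0=- P1=NH1

Answer: P0:- P1:NH1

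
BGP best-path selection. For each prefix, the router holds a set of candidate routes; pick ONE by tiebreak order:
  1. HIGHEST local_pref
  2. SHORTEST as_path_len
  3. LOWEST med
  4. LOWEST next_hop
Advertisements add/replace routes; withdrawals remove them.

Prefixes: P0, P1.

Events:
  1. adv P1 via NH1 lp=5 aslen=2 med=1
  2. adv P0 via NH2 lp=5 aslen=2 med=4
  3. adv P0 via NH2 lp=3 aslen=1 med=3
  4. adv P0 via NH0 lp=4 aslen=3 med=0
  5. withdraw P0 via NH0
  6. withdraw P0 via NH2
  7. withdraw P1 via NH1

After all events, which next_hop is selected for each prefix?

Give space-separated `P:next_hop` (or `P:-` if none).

Op 1: best P0=- P1=NH1
Op 2: best P0=NH2 P1=NH1
Op 3: best P0=NH2 P1=NH1
Op 4: best P0=NH0 P1=NH1
Op 5: best P0=NH2 P1=NH1
Op 6: best P0=- P1=NH1
Op 7: best P0=- P1=-

Answer: P0:- P1:-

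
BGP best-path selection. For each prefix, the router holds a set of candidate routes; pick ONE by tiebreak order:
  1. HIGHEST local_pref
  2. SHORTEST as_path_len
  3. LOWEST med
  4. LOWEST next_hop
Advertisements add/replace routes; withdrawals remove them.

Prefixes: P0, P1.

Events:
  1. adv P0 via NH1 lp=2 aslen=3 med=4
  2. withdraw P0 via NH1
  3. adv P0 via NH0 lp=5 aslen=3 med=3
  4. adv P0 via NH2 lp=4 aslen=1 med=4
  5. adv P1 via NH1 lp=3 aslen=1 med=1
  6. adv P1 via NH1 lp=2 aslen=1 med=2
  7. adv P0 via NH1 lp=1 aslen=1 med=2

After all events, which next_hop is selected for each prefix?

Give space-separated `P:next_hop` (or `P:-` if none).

Answer: P0:NH0 P1:NH1

Derivation:
Op 1: best P0=NH1 P1=-
Op 2: best P0=- P1=-
Op 3: best P0=NH0 P1=-
Op 4: best P0=NH0 P1=-
Op 5: best P0=NH0 P1=NH1
Op 6: best P0=NH0 P1=NH1
Op 7: best P0=NH0 P1=NH1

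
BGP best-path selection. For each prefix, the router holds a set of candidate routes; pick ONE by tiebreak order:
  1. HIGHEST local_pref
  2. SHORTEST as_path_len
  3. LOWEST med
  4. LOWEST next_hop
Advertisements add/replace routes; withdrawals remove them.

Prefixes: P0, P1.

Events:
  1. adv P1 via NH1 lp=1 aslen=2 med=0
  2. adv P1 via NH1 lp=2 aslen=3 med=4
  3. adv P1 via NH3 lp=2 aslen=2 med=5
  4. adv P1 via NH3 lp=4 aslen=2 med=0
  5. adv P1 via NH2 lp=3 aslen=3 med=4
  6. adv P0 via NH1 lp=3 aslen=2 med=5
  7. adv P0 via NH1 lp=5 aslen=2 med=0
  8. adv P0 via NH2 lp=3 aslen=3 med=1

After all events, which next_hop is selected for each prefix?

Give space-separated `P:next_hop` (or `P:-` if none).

Op 1: best P0=- P1=NH1
Op 2: best P0=- P1=NH1
Op 3: best P0=- P1=NH3
Op 4: best P0=- P1=NH3
Op 5: best P0=- P1=NH3
Op 6: best P0=NH1 P1=NH3
Op 7: best P0=NH1 P1=NH3
Op 8: best P0=NH1 P1=NH3

Answer: P0:NH1 P1:NH3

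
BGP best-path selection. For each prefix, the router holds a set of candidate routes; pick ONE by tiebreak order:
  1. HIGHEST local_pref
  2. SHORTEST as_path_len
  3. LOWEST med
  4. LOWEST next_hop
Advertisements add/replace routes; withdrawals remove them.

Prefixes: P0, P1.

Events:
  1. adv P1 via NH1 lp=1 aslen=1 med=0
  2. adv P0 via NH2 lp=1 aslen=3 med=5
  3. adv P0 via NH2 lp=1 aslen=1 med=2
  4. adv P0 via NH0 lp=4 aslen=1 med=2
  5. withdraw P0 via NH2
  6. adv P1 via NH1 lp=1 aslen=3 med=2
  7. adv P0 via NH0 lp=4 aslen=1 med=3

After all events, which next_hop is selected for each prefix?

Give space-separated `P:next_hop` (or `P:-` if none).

Answer: P0:NH0 P1:NH1

Derivation:
Op 1: best P0=- P1=NH1
Op 2: best P0=NH2 P1=NH1
Op 3: best P0=NH2 P1=NH1
Op 4: best P0=NH0 P1=NH1
Op 5: best P0=NH0 P1=NH1
Op 6: best P0=NH0 P1=NH1
Op 7: best P0=NH0 P1=NH1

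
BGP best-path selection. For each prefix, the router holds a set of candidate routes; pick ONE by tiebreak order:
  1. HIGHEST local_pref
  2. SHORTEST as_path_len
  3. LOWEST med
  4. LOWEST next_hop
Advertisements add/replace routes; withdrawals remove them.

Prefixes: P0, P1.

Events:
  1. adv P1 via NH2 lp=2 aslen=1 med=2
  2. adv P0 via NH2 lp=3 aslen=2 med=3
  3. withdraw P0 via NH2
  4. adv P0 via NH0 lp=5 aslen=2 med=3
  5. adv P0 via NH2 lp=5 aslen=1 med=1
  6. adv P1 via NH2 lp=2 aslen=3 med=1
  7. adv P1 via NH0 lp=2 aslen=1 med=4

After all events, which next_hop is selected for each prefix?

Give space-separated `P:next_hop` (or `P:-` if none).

Answer: P0:NH2 P1:NH0

Derivation:
Op 1: best P0=- P1=NH2
Op 2: best P0=NH2 P1=NH2
Op 3: best P0=- P1=NH2
Op 4: best P0=NH0 P1=NH2
Op 5: best P0=NH2 P1=NH2
Op 6: best P0=NH2 P1=NH2
Op 7: best P0=NH2 P1=NH0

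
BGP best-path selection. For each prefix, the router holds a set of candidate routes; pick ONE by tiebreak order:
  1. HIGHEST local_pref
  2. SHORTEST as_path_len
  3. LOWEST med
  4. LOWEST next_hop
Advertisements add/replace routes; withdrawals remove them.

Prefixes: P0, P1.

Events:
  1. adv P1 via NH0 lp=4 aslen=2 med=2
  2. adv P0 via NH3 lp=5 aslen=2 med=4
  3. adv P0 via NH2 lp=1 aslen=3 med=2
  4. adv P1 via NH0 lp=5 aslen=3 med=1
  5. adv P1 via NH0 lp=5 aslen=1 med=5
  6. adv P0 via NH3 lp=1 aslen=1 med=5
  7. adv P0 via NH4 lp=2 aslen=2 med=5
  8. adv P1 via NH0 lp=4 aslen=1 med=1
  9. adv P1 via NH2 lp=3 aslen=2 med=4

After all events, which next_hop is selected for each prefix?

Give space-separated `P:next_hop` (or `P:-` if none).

Op 1: best P0=- P1=NH0
Op 2: best P0=NH3 P1=NH0
Op 3: best P0=NH3 P1=NH0
Op 4: best P0=NH3 P1=NH0
Op 5: best P0=NH3 P1=NH0
Op 6: best P0=NH3 P1=NH0
Op 7: best P0=NH4 P1=NH0
Op 8: best P0=NH4 P1=NH0
Op 9: best P0=NH4 P1=NH0

Answer: P0:NH4 P1:NH0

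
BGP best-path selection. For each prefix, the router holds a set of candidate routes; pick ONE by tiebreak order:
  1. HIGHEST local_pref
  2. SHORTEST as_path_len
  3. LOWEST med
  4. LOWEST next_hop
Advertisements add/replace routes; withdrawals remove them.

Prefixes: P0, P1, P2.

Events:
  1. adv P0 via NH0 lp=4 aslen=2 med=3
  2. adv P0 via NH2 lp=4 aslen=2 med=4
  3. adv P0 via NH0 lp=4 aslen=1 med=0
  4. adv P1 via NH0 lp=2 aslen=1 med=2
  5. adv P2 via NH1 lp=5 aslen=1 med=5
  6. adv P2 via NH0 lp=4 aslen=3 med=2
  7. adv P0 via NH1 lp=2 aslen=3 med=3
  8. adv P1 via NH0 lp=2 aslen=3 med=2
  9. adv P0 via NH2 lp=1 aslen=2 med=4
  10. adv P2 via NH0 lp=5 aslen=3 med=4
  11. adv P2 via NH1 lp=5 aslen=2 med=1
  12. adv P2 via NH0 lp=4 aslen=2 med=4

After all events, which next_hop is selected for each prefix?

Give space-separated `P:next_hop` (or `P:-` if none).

Answer: P0:NH0 P1:NH0 P2:NH1

Derivation:
Op 1: best P0=NH0 P1=- P2=-
Op 2: best P0=NH0 P1=- P2=-
Op 3: best P0=NH0 P1=- P2=-
Op 4: best P0=NH0 P1=NH0 P2=-
Op 5: best P0=NH0 P1=NH0 P2=NH1
Op 6: best P0=NH0 P1=NH0 P2=NH1
Op 7: best P0=NH0 P1=NH0 P2=NH1
Op 8: best P0=NH0 P1=NH0 P2=NH1
Op 9: best P0=NH0 P1=NH0 P2=NH1
Op 10: best P0=NH0 P1=NH0 P2=NH1
Op 11: best P0=NH0 P1=NH0 P2=NH1
Op 12: best P0=NH0 P1=NH0 P2=NH1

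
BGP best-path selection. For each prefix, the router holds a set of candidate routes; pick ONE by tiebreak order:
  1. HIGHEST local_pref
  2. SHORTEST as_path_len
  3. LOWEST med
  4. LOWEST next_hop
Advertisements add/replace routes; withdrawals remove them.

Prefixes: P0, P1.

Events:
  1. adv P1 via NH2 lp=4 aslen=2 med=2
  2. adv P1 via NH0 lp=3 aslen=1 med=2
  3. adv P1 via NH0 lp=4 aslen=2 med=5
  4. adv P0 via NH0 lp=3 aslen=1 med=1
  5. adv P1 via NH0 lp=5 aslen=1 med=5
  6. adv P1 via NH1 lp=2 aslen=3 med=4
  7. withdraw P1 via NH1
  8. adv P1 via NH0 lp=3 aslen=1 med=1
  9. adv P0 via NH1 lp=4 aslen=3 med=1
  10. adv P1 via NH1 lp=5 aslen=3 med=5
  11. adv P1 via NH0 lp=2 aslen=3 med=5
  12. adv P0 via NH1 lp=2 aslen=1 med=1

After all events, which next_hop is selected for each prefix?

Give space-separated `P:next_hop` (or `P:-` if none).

Answer: P0:NH0 P1:NH1

Derivation:
Op 1: best P0=- P1=NH2
Op 2: best P0=- P1=NH2
Op 3: best P0=- P1=NH2
Op 4: best P0=NH0 P1=NH2
Op 5: best P0=NH0 P1=NH0
Op 6: best P0=NH0 P1=NH0
Op 7: best P0=NH0 P1=NH0
Op 8: best P0=NH0 P1=NH2
Op 9: best P0=NH1 P1=NH2
Op 10: best P0=NH1 P1=NH1
Op 11: best P0=NH1 P1=NH1
Op 12: best P0=NH0 P1=NH1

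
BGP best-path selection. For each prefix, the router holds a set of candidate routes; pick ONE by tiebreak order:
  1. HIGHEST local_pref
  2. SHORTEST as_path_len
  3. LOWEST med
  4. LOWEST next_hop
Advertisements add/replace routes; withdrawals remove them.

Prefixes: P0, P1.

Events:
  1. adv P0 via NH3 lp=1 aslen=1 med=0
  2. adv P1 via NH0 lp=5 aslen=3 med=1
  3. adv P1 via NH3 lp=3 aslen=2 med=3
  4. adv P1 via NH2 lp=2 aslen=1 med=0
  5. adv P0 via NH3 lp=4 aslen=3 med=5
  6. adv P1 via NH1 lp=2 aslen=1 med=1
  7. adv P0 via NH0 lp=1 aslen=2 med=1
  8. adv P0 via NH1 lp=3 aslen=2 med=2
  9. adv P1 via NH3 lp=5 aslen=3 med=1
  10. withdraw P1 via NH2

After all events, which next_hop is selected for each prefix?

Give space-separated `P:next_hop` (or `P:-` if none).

Answer: P0:NH3 P1:NH0

Derivation:
Op 1: best P0=NH3 P1=-
Op 2: best P0=NH3 P1=NH0
Op 3: best P0=NH3 P1=NH0
Op 4: best P0=NH3 P1=NH0
Op 5: best P0=NH3 P1=NH0
Op 6: best P0=NH3 P1=NH0
Op 7: best P0=NH3 P1=NH0
Op 8: best P0=NH3 P1=NH0
Op 9: best P0=NH3 P1=NH0
Op 10: best P0=NH3 P1=NH0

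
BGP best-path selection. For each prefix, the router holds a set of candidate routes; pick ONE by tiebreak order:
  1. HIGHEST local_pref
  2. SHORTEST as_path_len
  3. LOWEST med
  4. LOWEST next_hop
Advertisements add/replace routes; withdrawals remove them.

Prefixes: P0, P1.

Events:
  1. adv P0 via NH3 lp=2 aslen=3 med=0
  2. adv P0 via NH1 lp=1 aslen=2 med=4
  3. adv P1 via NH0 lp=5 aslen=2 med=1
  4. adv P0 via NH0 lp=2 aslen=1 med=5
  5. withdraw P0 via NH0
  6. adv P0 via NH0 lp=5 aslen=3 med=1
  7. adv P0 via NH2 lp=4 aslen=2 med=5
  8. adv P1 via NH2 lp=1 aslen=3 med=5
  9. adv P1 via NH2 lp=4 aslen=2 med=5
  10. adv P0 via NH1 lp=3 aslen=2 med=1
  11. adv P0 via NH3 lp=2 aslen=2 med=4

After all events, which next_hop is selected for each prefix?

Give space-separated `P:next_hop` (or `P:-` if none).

Answer: P0:NH0 P1:NH0

Derivation:
Op 1: best P0=NH3 P1=-
Op 2: best P0=NH3 P1=-
Op 3: best P0=NH3 P1=NH0
Op 4: best P0=NH0 P1=NH0
Op 5: best P0=NH3 P1=NH0
Op 6: best P0=NH0 P1=NH0
Op 7: best P0=NH0 P1=NH0
Op 8: best P0=NH0 P1=NH0
Op 9: best P0=NH0 P1=NH0
Op 10: best P0=NH0 P1=NH0
Op 11: best P0=NH0 P1=NH0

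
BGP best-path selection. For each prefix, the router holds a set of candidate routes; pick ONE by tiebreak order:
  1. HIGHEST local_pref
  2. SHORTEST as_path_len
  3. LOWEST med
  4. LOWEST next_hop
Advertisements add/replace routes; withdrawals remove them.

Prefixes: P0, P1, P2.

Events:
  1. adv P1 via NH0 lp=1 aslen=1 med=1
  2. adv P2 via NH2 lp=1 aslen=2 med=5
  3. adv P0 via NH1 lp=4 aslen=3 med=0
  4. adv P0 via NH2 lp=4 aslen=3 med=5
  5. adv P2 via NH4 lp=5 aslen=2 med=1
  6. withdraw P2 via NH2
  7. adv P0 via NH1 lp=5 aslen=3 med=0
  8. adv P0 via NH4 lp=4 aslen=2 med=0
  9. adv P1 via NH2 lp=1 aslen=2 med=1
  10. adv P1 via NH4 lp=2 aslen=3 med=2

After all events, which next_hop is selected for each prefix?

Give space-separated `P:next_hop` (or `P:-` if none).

Answer: P0:NH1 P1:NH4 P2:NH4

Derivation:
Op 1: best P0=- P1=NH0 P2=-
Op 2: best P0=- P1=NH0 P2=NH2
Op 3: best P0=NH1 P1=NH0 P2=NH2
Op 4: best P0=NH1 P1=NH0 P2=NH2
Op 5: best P0=NH1 P1=NH0 P2=NH4
Op 6: best P0=NH1 P1=NH0 P2=NH4
Op 7: best P0=NH1 P1=NH0 P2=NH4
Op 8: best P0=NH1 P1=NH0 P2=NH4
Op 9: best P0=NH1 P1=NH0 P2=NH4
Op 10: best P0=NH1 P1=NH4 P2=NH4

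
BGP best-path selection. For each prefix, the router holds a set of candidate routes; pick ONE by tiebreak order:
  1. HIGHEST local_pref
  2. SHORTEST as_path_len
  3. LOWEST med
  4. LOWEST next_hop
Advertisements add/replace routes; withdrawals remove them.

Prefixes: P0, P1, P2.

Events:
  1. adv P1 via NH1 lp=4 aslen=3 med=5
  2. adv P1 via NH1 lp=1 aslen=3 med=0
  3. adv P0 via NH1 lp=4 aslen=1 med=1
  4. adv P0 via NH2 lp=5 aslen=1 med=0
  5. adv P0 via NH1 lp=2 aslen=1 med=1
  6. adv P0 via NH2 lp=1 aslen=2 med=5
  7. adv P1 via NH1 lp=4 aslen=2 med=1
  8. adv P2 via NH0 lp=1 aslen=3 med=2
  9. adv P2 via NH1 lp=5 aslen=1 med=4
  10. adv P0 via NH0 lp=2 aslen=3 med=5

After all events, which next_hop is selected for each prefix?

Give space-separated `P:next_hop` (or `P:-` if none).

Answer: P0:NH1 P1:NH1 P2:NH1

Derivation:
Op 1: best P0=- P1=NH1 P2=-
Op 2: best P0=- P1=NH1 P2=-
Op 3: best P0=NH1 P1=NH1 P2=-
Op 4: best P0=NH2 P1=NH1 P2=-
Op 5: best P0=NH2 P1=NH1 P2=-
Op 6: best P0=NH1 P1=NH1 P2=-
Op 7: best P0=NH1 P1=NH1 P2=-
Op 8: best P0=NH1 P1=NH1 P2=NH0
Op 9: best P0=NH1 P1=NH1 P2=NH1
Op 10: best P0=NH1 P1=NH1 P2=NH1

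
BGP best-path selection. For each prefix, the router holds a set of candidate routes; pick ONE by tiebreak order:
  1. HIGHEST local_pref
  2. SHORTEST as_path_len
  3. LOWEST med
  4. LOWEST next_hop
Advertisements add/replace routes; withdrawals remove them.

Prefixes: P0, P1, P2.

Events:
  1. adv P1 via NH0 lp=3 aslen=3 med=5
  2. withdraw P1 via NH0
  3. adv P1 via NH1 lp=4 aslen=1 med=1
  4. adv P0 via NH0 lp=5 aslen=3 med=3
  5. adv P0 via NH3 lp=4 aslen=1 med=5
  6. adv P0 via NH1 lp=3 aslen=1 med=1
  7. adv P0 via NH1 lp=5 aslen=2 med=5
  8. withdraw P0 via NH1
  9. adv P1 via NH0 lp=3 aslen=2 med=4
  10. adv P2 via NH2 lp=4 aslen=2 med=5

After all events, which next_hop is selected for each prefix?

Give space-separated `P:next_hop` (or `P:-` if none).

Answer: P0:NH0 P1:NH1 P2:NH2

Derivation:
Op 1: best P0=- P1=NH0 P2=-
Op 2: best P0=- P1=- P2=-
Op 3: best P0=- P1=NH1 P2=-
Op 4: best P0=NH0 P1=NH1 P2=-
Op 5: best P0=NH0 P1=NH1 P2=-
Op 6: best P0=NH0 P1=NH1 P2=-
Op 7: best P0=NH1 P1=NH1 P2=-
Op 8: best P0=NH0 P1=NH1 P2=-
Op 9: best P0=NH0 P1=NH1 P2=-
Op 10: best P0=NH0 P1=NH1 P2=NH2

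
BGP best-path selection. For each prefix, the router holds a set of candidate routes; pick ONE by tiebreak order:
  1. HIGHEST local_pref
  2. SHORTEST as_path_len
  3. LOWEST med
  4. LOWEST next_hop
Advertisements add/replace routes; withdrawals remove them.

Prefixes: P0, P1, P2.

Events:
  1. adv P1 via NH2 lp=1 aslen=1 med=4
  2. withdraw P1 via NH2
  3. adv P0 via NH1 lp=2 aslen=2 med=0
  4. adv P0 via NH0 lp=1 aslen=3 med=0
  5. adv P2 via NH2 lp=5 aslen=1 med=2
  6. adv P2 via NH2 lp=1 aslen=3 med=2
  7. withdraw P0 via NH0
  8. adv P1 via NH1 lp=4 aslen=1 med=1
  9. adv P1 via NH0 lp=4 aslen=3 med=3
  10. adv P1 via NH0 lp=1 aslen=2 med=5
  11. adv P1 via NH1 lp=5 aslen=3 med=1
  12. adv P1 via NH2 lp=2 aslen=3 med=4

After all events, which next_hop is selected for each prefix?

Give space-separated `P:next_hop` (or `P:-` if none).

Op 1: best P0=- P1=NH2 P2=-
Op 2: best P0=- P1=- P2=-
Op 3: best P0=NH1 P1=- P2=-
Op 4: best P0=NH1 P1=- P2=-
Op 5: best P0=NH1 P1=- P2=NH2
Op 6: best P0=NH1 P1=- P2=NH2
Op 7: best P0=NH1 P1=- P2=NH2
Op 8: best P0=NH1 P1=NH1 P2=NH2
Op 9: best P0=NH1 P1=NH1 P2=NH2
Op 10: best P0=NH1 P1=NH1 P2=NH2
Op 11: best P0=NH1 P1=NH1 P2=NH2
Op 12: best P0=NH1 P1=NH1 P2=NH2

Answer: P0:NH1 P1:NH1 P2:NH2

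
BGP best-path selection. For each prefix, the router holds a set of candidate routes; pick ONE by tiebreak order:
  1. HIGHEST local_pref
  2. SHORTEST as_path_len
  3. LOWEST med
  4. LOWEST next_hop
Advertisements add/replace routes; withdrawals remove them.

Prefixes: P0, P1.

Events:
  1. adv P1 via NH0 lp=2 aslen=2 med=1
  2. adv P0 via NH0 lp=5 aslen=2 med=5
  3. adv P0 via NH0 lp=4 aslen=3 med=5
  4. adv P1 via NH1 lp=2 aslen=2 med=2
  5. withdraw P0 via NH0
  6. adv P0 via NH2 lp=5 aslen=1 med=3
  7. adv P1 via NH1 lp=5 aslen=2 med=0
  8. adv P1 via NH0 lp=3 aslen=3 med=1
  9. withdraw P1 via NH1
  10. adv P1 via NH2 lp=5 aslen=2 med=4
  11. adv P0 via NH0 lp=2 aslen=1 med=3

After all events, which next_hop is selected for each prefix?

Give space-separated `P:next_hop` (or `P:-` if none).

Op 1: best P0=- P1=NH0
Op 2: best P0=NH0 P1=NH0
Op 3: best P0=NH0 P1=NH0
Op 4: best P0=NH0 P1=NH0
Op 5: best P0=- P1=NH0
Op 6: best P0=NH2 P1=NH0
Op 7: best P0=NH2 P1=NH1
Op 8: best P0=NH2 P1=NH1
Op 9: best P0=NH2 P1=NH0
Op 10: best P0=NH2 P1=NH2
Op 11: best P0=NH2 P1=NH2

Answer: P0:NH2 P1:NH2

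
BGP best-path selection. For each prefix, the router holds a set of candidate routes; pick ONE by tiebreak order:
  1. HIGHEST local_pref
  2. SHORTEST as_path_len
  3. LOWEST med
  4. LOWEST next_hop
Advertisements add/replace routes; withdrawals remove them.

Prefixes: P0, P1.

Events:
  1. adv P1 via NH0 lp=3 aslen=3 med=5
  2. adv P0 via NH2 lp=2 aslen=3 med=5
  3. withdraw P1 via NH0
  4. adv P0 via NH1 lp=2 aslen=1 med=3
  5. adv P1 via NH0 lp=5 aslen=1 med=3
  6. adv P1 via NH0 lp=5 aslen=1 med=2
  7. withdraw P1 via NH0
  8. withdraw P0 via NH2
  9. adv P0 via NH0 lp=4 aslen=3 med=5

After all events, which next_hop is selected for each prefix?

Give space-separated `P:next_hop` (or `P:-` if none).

Answer: P0:NH0 P1:-

Derivation:
Op 1: best P0=- P1=NH0
Op 2: best P0=NH2 P1=NH0
Op 3: best P0=NH2 P1=-
Op 4: best P0=NH1 P1=-
Op 5: best P0=NH1 P1=NH0
Op 6: best P0=NH1 P1=NH0
Op 7: best P0=NH1 P1=-
Op 8: best P0=NH1 P1=-
Op 9: best P0=NH0 P1=-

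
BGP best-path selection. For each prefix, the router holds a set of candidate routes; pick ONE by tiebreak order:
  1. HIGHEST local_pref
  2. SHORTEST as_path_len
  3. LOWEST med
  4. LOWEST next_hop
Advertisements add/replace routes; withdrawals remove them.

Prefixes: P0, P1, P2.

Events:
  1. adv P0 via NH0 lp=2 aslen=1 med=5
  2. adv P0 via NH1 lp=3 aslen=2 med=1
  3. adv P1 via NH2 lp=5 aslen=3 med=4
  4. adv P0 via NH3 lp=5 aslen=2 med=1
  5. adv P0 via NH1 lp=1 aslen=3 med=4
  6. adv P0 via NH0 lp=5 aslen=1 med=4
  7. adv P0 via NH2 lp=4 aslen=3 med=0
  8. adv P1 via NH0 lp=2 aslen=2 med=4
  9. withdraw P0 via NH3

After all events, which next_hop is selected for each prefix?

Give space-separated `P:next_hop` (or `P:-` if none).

Op 1: best P0=NH0 P1=- P2=-
Op 2: best P0=NH1 P1=- P2=-
Op 3: best P0=NH1 P1=NH2 P2=-
Op 4: best P0=NH3 P1=NH2 P2=-
Op 5: best P0=NH3 P1=NH2 P2=-
Op 6: best P0=NH0 P1=NH2 P2=-
Op 7: best P0=NH0 P1=NH2 P2=-
Op 8: best P0=NH0 P1=NH2 P2=-
Op 9: best P0=NH0 P1=NH2 P2=-

Answer: P0:NH0 P1:NH2 P2:-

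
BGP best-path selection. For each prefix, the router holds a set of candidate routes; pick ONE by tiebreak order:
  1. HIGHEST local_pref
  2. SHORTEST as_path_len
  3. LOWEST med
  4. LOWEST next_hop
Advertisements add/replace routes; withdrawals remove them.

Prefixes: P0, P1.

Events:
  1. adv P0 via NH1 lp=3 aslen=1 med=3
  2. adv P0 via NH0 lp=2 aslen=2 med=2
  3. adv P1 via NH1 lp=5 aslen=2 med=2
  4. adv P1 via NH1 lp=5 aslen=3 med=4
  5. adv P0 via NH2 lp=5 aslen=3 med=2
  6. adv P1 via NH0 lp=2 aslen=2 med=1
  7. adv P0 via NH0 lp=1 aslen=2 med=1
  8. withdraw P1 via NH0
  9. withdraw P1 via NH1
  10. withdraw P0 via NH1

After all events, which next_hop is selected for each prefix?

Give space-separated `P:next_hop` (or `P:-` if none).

Answer: P0:NH2 P1:-

Derivation:
Op 1: best P0=NH1 P1=-
Op 2: best P0=NH1 P1=-
Op 3: best P0=NH1 P1=NH1
Op 4: best P0=NH1 P1=NH1
Op 5: best P0=NH2 P1=NH1
Op 6: best P0=NH2 P1=NH1
Op 7: best P0=NH2 P1=NH1
Op 8: best P0=NH2 P1=NH1
Op 9: best P0=NH2 P1=-
Op 10: best P0=NH2 P1=-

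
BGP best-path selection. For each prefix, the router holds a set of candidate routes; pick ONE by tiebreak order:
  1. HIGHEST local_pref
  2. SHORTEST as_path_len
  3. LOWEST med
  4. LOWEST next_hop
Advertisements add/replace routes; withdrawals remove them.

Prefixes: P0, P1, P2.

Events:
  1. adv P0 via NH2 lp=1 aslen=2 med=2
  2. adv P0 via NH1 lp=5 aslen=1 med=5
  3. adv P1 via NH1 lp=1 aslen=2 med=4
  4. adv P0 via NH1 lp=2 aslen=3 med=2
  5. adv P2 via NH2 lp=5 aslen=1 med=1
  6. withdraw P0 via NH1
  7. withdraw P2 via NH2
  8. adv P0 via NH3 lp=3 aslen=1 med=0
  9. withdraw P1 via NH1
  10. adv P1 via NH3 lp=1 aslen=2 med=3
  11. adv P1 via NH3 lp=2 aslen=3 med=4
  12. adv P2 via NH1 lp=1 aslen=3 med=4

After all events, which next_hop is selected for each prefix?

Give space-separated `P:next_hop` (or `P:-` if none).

Op 1: best P0=NH2 P1=- P2=-
Op 2: best P0=NH1 P1=- P2=-
Op 3: best P0=NH1 P1=NH1 P2=-
Op 4: best P0=NH1 P1=NH1 P2=-
Op 5: best P0=NH1 P1=NH1 P2=NH2
Op 6: best P0=NH2 P1=NH1 P2=NH2
Op 7: best P0=NH2 P1=NH1 P2=-
Op 8: best P0=NH3 P1=NH1 P2=-
Op 9: best P0=NH3 P1=- P2=-
Op 10: best P0=NH3 P1=NH3 P2=-
Op 11: best P0=NH3 P1=NH3 P2=-
Op 12: best P0=NH3 P1=NH3 P2=NH1

Answer: P0:NH3 P1:NH3 P2:NH1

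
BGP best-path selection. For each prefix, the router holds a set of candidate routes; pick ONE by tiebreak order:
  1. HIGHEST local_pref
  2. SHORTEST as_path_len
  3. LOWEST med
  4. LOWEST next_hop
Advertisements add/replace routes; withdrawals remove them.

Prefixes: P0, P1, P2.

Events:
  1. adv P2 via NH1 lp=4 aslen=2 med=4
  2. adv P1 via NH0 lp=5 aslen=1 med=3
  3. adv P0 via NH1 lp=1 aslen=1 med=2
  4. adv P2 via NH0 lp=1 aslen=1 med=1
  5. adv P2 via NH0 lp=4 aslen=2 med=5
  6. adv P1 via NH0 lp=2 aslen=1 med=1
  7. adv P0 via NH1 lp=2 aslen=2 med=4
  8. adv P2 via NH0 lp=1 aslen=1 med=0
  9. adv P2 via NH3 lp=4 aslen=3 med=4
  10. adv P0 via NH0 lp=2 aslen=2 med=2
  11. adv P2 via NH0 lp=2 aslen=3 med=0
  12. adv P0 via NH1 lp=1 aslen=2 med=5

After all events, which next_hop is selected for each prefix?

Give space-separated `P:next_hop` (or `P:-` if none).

Op 1: best P0=- P1=- P2=NH1
Op 2: best P0=- P1=NH0 P2=NH1
Op 3: best P0=NH1 P1=NH0 P2=NH1
Op 4: best P0=NH1 P1=NH0 P2=NH1
Op 5: best P0=NH1 P1=NH0 P2=NH1
Op 6: best P0=NH1 P1=NH0 P2=NH1
Op 7: best P0=NH1 P1=NH0 P2=NH1
Op 8: best P0=NH1 P1=NH0 P2=NH1
Op 9: best P0=NH1 P1=NH0 P2=NH1
Op 10: best P0=NH0 P1=NH0 P2=NH1
Op 11: best P0=NH0 P1=NH0 P2=NH1
Op 12: best P0=NH0 P1=NH0 P2=NH1

Answer: P0:NH0 P1:NH0 P2:NH1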